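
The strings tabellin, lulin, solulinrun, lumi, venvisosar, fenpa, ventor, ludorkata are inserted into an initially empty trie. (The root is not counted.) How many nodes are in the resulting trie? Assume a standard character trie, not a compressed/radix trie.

Trace insertions, counting only characters that open a new branch:
  "tabellin" → 8 new (t, a, b, e, l, l, i, n)
  "lulin" → 5 new (l, u, l, i, n)
  "solulinrun" → 10 new (s, o, l, u, l, i, n, r, u, n)
  "lumi" → prefix "lu" already present; 2 new (m, i)
  "venvisosar" → 10 new (v, e, n, v, i, s, o, s, a, r)
  "fenpa" → 5 new (f, e, n, p, a)
  "ventor" → prefix "ven" already present; 3 new (t, o, r)
  "ludorkata" → prefix "lu" already present; 7 new (d, o, r, k, a, t, a)
Total nodes = 8 + 5 + 10 + 2 + 10 + 5 + 3 + 7 = 50

50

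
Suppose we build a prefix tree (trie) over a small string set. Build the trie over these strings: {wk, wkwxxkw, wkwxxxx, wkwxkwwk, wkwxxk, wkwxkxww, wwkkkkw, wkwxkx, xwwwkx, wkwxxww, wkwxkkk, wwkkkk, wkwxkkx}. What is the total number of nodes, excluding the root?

Count nodes per top-level branch (shared prefixes stored once):
  'w'-branch (wk, wkwxkkk, wkwxkkx, wkwxkwwk, wkwxkx, wkwxkxww, wkwxxk, wkwxxkw, wkwxxww, wkwxxxx, wwkkkk, wwkkkkw): 27 nodes
  'x'-branch (xwwwkx): 6 nodes
Sum: 33

33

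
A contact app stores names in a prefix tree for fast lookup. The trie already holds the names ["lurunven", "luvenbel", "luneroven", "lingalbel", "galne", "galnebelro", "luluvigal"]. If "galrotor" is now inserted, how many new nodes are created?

The longest prefix of "galrotor" already in the trie is "gal" (length 3).
So 8 − 3 = 5 new nodes.

5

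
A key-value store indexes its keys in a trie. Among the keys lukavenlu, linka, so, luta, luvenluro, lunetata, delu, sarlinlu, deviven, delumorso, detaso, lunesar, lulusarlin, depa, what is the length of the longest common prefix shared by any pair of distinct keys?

4

The deepest shared node is where two words last agree before diverging.
e.g. "delu" and "delumorso" share the prefix "delu" of length 4; no pair shares a longer one.
Longest shared-prefix length: 4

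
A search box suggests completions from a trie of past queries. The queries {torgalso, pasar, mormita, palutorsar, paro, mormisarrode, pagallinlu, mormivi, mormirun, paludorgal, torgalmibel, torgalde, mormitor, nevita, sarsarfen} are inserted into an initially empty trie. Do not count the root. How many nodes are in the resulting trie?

80

Trace insertions, counting only characters that open a new branch:
  "torgalso" → 8 new (t, o, r, g, a, l, s, o)
  "pasar" → 5 new (p, a, s, a, r)
  "mormita" → 7 new (m, o, r, m, i, t, a)
  "palutorsar" → prefix "pa" already present; 8 new (l, u, t, o, r, s, a, r)
  "paro" → prefix "pa" already present; 2 new (r, o)
  "mormisarrode" → prefix "mormi" already present; 7 new (s, a, r, r, o, d, e)
  "pagallinlu" → prefix "pa" already present; 8 new (g, a, l, l, i, n, l, u)
  "mormivi" → prefix "mormi" already present; 2 new (v, i)
  "mormirun" → prefix "mormi" already present; 3 new (r, u, n)
  "paludorgal" → prefix "palu" already present; 6 new (d, o, r, g, a, l)
  "torgalmibel" → prefix "torgal" already present; 5 new (m, i, b, e, l)
  "torgalde" → prefix "torgal" already present; 2 new (d, e)
  "mormitor" → prefix "mormit" already present; 2 new (o, r)
  "nevita" → 6 new (n, e, v, i, t, a)
  "sarsarfen" → 9 new (s, a, r, s, a, r, f, e, n)
Total nodes = 8 + 5 + 7 + 8 + 2 + 7 + 8 + 2 + 3 + 6 + 5 + 2 + 2 + 6 + 9 = 80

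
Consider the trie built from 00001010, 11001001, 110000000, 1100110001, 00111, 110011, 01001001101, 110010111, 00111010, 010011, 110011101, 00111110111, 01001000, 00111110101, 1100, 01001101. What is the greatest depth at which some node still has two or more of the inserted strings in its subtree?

The deepest shared node is where two words last agree before diverging.
"00111110101" and "00111110111" agree on "001111101" (9 characters) before diverging; nothing deeper is shared.
Longest shared-prefix length: 9

9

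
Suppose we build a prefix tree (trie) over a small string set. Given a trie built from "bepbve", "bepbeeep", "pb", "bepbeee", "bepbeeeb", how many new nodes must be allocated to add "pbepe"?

The longest prefix of "pbepe" already in the trie is "pb" (length 2).
New nodes needed: |"pbepe"| − 2 = 5 − 2 = 3.

3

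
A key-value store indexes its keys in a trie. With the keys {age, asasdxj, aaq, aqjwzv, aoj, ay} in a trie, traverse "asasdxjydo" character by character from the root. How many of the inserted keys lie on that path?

1

Walk "asasdxjydo" from the root; an end-of-word marker is hit whenever a stored word is a prefix of "asasdxjydo".
Prefixes of the query that are stored words: "asasdxj"
Count: 1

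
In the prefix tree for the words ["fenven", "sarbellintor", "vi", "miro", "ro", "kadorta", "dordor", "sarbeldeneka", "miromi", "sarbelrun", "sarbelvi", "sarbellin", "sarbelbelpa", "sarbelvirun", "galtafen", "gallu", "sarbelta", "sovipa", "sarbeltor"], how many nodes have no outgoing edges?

Leaves are exactly the stored words that no other stored word extends.
Those words: "dordor", "fenven", "gallu", "galtafen", "kadorta", "miromi", "ro", "sarbelbelpa", "sarbeldeneka", "sarbellintor", "sarbelrun", "sarbelta", "sarbeltor", "sarbelvirun", "sovipa", "vi"
Leaf count: 16

16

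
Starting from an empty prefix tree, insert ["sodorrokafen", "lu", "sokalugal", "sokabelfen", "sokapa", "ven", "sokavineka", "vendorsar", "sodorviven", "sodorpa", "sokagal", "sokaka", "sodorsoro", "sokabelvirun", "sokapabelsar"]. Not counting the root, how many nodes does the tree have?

For each word, the new-node count is its length minus the longest prefix already in the trie:
  "sodorrokafen" → 12 new (s, o, d, o, r, r, o, k, a, f, e, n)
  "lu" → 2 new (l, u)
  "sokalugal" → prefix "so" already present; 7 new (k, a, l, u, g, a, l)
  "sokabelfen" → prefix "soka" already present; 6 new (b, e, l, f, e, n)
  "sokapa" → prefix "soka" already present; 2 new (p, a)
  "ven" → 3 new (v, e, n)
  "sokavineka" → prefix "soka" already present; 6 new (v, i, n, e, k, a)
  "vendorsar" → prefix "ven" already present; 6 new (d, o, r, s, a, r)
  "sodorviven" → prefix "sodor" already present; 5 new (v, i, v, e, n)
  "sodorpa" → prefix "sodor" already present; 2 new (p, a)
  "sokagal" → prefix "soka" already present; 3 new (g, a, l)
  "sokaka" → prefix "soka" already present; 2 new (k, a)
  "sodorsoro" → prefix "sodor" already present; 4 new (s, o, r, o)
  "sokabelvirun" → prefix "sokabel" already present; 5 new (v, i, r, u, n)
  "sokapabelsar" → prefix "sokapa" already present; 6 new (b, e, l, s, a, r)
Total nodes = 12 + 2 + 7 + 6 + 2 + 3 + 6 + 6 + 5 + 2 + 3 + 2 + 4 + 5 + 6 = 71

71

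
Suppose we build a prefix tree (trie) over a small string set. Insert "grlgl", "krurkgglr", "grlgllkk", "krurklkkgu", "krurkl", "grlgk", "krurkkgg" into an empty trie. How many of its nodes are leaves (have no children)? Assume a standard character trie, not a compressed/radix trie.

A leaf is a node with no children — equivalently, the end of a word that is not a proper prefix of any other stored word.
Those words: "grlgk", "grlgllkk", "krurkgglr", "krurkkgg", "krurklkkgu"
Leaf count: 5

5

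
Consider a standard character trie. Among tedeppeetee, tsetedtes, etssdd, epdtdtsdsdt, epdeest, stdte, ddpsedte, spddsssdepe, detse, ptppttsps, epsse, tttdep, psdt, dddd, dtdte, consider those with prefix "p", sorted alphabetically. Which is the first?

psdt

Words with prefix "p", in lexicographic order: "psdt", "ptppttsps"
Position 1: psdt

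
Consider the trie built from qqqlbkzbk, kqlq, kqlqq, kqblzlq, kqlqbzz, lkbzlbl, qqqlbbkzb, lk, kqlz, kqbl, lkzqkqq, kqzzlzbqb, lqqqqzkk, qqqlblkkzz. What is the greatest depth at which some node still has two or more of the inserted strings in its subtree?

The deepest shared node is where two words last agree before diverging.
e.g. "qqqlbbkzb" and "qqqlbkzbk" share the prefix "qqqlb" of length 5; no pair shares a longer one.
Longest shared-prefix length: 5

5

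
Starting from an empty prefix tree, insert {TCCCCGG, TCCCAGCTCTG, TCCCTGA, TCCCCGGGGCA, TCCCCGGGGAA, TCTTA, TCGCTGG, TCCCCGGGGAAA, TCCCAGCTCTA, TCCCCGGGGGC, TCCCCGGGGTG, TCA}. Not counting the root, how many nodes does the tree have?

For each word, the new-node count is its length minus the longest prefix already in the trie:
  "TCCCCGG" → 7 new (T, C, C, C, C, G, G)
  "TCCCAGCTCTG" → prefix "TCCC" already present; 7 new (A, G, C, T, C, T, G)
  "TCCCTGA" → prefix "TCCC" already present; 3 new (T, G, A)
  "TCCCCGGGGCA" → prefix "TCCCCGG" already present; 4 new (G, G, C, A)
  "TCCCCGGGGAA" → prefix "TCCCCGGGG" already present; 2 new (A, A)
  "TCTTA" → prefix "TC" already present; 3 new (T, T, A)
  "TCGCTGG" → prefix "TC" already present; 5 new (G, C, T, G, G)
  "TCCCCGGGGAAA" → prefix "TCCCCGGGGAA" already present; 1 new (A)
  "TCCCAGCTCTA" → prefix "TCCCAGCTCT" already present; 1 new (A)
  "TCCCCGGGGGC" → prefix "TCCCCGGGG" already present; 2 new (G, C)
  "TCCCCGGGGTG" → prefix "TCCCCGGGG" already present; 2 new (T, G)
  "TCA" → prefix "TC" already present; 1 new (A)
Total nodes = 7 + 7 + 3 + 4 + 2 + 3 + 5 + 1 + 1 + 2 + 2 + 1 = 38

38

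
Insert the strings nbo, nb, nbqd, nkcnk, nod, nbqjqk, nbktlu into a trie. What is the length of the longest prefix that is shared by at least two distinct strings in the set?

The deepest shared node is where two words last agree before diverging.
"nbqd" and "nbqjqk" agree on "nbq" (3 characters) before diverging; nothing deeper is shared.
Longest shared-prefix length: 3

3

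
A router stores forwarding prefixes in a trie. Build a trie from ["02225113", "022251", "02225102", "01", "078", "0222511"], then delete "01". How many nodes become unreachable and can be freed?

1

After clearing the end-marker at "01", prune upward until reaching a node still needed by another word.
The suffix "1" (1 node) is used only by "01"; the node for "0" still has the child "2", so pruning stops there.
Nodes removed: 1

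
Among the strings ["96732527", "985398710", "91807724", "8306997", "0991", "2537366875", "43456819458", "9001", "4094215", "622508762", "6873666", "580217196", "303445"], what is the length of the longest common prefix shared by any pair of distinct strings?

The deepest shared node is where two words last agree before diverging.
"4094215" and "43456819458" agree on "4" (1 characters) before diverging; nothing deeper is shared.
Longest shared-prefix length: 1

1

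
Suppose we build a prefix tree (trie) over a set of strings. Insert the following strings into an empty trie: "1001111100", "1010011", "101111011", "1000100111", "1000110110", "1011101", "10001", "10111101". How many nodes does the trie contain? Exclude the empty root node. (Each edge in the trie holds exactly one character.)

35

For each word, the new-node count is its length minus the longest prefix already in the trie:
  "1001111100" → 10 new (1, 0, 0, 1, 1, 1, 1, 1, 0, 0)
  "1010011" → prefix "10" already present; 5 new (1, 0, 0, 1, 1)
  "101111011" → prefix "101" already present; 6 new (1, 1, 1, 0, 1, 1)
  "1000100111" → prefix "100" already present; 7 new (0, 1, 0, 0, 1, 1, 1)
  "1000110110" → prefix "10001" already present; 5 new (1, 0, 1, 1, 0)
  "1011101" → prefix "10111" already present; 2 new (0, 1)
  "10001" → prefix "10001" already present; 0 new (none)
  "10111101" → prefix "10111101" already present; 0 new (none)
Total nodes = 10 + 5 + 6 + 7 + 5 + 2 + 0 + 0 = 35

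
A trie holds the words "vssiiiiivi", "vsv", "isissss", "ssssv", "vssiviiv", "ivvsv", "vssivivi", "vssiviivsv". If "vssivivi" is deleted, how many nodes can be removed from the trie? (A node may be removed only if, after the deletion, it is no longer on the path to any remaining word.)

2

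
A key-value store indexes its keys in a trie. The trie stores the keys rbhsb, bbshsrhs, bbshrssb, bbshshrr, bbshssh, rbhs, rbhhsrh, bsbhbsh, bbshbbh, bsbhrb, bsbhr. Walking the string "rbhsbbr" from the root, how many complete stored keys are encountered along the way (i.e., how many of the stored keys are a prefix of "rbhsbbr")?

2

Check each prefix of "rbhsbbr" against the stored set — each match is an end-marker on the path.
Prefixes of the query that are stored words: "rbhs", "rbhsb"
Count: 2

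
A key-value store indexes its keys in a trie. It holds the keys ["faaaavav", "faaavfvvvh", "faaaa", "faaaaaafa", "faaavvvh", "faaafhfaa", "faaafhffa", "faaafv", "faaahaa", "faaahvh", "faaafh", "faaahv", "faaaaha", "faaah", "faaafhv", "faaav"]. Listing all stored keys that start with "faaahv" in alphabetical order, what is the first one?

Filter for "faaahv…" and sort: "faaahv", "faaahvh"
Position 1: faaahv

faaahv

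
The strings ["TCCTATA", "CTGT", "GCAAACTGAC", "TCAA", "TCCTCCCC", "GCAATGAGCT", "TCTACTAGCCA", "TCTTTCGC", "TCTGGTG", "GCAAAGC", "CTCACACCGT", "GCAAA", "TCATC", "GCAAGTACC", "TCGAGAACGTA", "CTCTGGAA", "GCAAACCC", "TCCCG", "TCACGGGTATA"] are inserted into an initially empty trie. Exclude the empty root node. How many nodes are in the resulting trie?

Trace insertions, counting only characters that open a new branch:
  "TCCTATA" → 7 new (T, C, C, T, A, T, A)
  "CTGT" → 4 new (C, T, G, T)
  "GCAAACTGAC" → 10 new (G, C, A, A, A, C, T, G, A, C)
  "TCAA" → prefix "TC" already present; 2 new (A, A)
  "TCCTCCCC" → prefix "TCCT" already present; 4 new (C, C, C, C)
  "GCAATGAGCT" → prefix "GCAA" already present; 6 new (T, G, A, G, C, T)
  "TCTACTAGCCA" → prefix "TC" already present; 9 new (T, A, C, T, A, G, C, C, A)
  "TCTTTCGC" → prefix "TCT" already present; 5 new (T, T, C, G, C)
  "TCTGGTG" → prefix "TCT" already present; 4 new (G, G, T, G)
  "GCAAAGC" → prefix "GCAAA" already present; 2 new (G, C)
  "CTCACACCGT" → prefix "CT" already present; 8 new (C, A, C, A, C, C, G, T)
  "GCAAA" → prefix "GCAAA" already present; 0 new (none)
  "TCATC" → prefix "TCA" already present; 2 new (T, C)
  "GCAAGTACC" → prefix "GCAA" already present; 5 new (G, T, A, C, C)
  "TCGAGAACGTA" → prefix "TC" already present; 9 new (G, A, G, A, A, C, G, T, A)
  "CTCTGGAA" → prefix "CTC" already present; 5 new (T, G, G, A, A)
  "GCAAACCC" → prefix "GCAAAC" already present; 2 new (C, C)
  "TCCCG" → prefix "TCC" already present; 2 new (C, G)
  "TCACGGGTATA" → prefix "TCA" already present; 8 new (C, G, G, G, T, A, T, A)
Total nodes = 7 + 4 + 10 + 2 + 4 + 6 + 9 + 5 + 4 + 2 + 8 + 0 + 2 + 5 + 9 + 5 + 2 + 2 + 8 = 94

94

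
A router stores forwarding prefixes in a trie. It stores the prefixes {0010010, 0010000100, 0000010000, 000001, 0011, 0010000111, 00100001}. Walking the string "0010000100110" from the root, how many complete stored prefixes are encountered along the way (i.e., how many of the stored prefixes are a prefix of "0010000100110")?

Check each prefix of "0010000100110" against the stored set — each match is an end-marker on the path.
Prefixes of the query that are stored words: "00100001", "0010000100"
Count: 2

2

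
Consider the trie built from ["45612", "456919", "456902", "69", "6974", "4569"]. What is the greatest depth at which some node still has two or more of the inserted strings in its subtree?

Look for the deepest trie node that still has at least two words in its subtree.
"4569" and "456902" agree on "4569" (4 characters) before diverging; nothing deeper is shared.
Longest shared-prefix length: 4

4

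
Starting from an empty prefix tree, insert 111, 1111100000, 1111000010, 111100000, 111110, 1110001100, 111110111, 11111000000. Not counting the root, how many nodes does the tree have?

Insert word by word; a character creates a node only if that edge doesn't already exist:
  "111" → 3 new (1, 1, 1)
  "1111100000" → prefix "111" already present; 7 new (1, 1, 0, 0, 0, 0, 0)
  "1111000010" → prefix "1111" already present; 6 new (0, 0, 0, 0, 1, 0)
  "111100000" → prefix "11110000" already present; 1 new (0)
  "111110" → prefix "111110" already present; 0 new (none)
  "1110001100" → prefix "111" already present; 7 new (0, 0, 0, 1, 1, 0, 0)
  "111110111" → prefix "111110" already present; 3 new (1, 1, 1)
  "11111000000" → prefix "1111100000" already present; 1 new (0)
Total nodes = 3 + 7 + 6 + 1 + 0 + 7 + 3 + 1 = 28

28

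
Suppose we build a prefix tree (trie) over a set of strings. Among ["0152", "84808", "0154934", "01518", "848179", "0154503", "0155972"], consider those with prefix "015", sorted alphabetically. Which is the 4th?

Filter for "015…" and sort: "01518", "0152", "0154503", "0154934", "0155972"
Position 4: 0154934

0154934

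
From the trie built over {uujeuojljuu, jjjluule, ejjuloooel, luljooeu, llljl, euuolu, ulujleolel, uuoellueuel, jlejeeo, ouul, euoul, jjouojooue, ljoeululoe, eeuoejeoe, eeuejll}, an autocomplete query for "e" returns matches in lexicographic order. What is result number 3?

ejjuloooel

DFS of the "e" subtree visits, in order: "eeuejll", "eeuoejeoe", "ejjuloooel", "euoul", "euuolu"
Position 3: ejjuloooel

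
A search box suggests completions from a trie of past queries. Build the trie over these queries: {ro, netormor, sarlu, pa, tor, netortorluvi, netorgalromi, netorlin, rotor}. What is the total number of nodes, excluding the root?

40

Trace insertions, counting only characters that open a new branch:
  "ro" → 2 new (r, o)
  "netormor" → 8 new (n, e, t, o, r, m, o, r)
  "sarlu" → 5 new (s, a, r, l, u)
  "pa" → 2 new (p, a)
  "tor" → 3 new (t, o, r)
  "netortorluvi" → prefix "netor" already present; 7 new (t, o, r, l, u, v, i)
  "netorgalromi" → prefix "netor" already present; 7 new (g, a, l, r, o, m, i)
  "netorlin" → prefix "netor" already present; 3 new (l, i, n)
  "rotor" → prefix "ro" already present; 3 new (t, o, r)
Total nodes = 2 + 8 + 5 + 2 + 3 + 7 + 7 + 3 + 3 = 40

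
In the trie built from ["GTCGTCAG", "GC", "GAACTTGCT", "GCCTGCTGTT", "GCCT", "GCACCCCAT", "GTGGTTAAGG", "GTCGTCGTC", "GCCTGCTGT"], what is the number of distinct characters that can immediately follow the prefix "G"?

3

The children of the "G" node are the distinct next characters among strings starting with "G".
Characters that immediately follow "G" among the stored strings: {A, C, T}.
That node has 3 child edges.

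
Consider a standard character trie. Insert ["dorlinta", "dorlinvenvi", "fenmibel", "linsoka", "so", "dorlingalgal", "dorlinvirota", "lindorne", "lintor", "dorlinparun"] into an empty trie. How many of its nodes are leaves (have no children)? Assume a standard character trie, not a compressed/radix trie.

A leaf is a node with no children — equivalently, the end of a word that is not a proper prefix of any other stored word.
Those words: "dorlingalgal", "dorlinparun", "dorlinta", "dorlinvenvi", "dorlinvirota", "fenmibel", "lindorne", "linsoka", "lintor", "so"
Leaf count: 10

10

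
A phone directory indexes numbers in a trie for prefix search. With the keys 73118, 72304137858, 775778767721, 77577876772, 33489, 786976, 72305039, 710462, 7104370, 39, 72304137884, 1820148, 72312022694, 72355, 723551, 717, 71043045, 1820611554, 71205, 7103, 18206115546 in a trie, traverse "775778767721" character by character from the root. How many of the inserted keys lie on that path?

Traverse "775778767721" character by character; count nodes along the way that are marked as word ends.
Prefixes of the query that are stored words: "77577876772", "775778767721"
Count: 2

2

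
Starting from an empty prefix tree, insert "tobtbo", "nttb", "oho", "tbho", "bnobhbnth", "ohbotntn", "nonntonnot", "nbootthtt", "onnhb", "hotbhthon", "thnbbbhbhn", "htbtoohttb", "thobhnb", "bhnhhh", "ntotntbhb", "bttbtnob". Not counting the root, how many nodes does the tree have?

103

Trace insertions, counting only characters that open a new branch:
  "tobtbo" → 6 new (t, o, b, t, b, o)
  "nttb" → 4 new (n, t, t, b)
  "oho" → 3 new (o, h, o)
  "tbho" → prefix "t" already present; 3 new (b, h, o)
  "bnobhbnth" → 9 new (b, n, o, b, h, b, n, t, h)
  "ohbotntn" → prefix "oh" already present; 6 new (b, o, t, n, t, n)
  "nonntonnot" → prefix "n" already present; 9 new (o, n, n, t, o, n, n, o, t)
  "nbootthtt" → prefix "n" already present; 8 new (b, o, o, t, t, h, t, t)
  "onnhb" → prefix "o" already present; 4 new (n, n, h, b)
  "hotbhthon" → 9 new (h, o, t, b, h, t, h, o, n)
  "thnbbbhbhn" → prefix "t" already present; 9 new (h, n, b, b, b, h, b, h, n)
  "htbtoohttb" → prefix "h" already present; 9 new (t, b, t, o, o, h, t, t, b)
  "thobhnb" → prefix "th" already present; 5 new (o, b, h, n, b)
  "bhnhhh" → prefix "b" already present; 5 new (h, n, h, h, h)
  "ntotntbhb" → prefix "nt" already present; 7 new (o, t, n, t, b, h, b)
  "bttbtnob" → prefix "b" already present; 7 new (t, t, b, t, n, o, b)
Total nodes = 6 + 4 + 3 + 3 + 9 + 6 + 9 + 8 + 4 + 9 + 9 + 9 + 5 + 5 + 7 + 7 = 103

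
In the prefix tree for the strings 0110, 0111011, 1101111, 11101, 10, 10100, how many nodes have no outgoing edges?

5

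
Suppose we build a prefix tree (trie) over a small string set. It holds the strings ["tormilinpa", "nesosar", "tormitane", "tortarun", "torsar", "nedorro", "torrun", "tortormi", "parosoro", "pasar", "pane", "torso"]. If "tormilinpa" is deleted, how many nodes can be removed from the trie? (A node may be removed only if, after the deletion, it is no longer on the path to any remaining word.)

5

A node on "tormilinpa"'s path can go only if nothing else ends at it or branches off below it.
The suffix "linpa" (5 nodes) is used only by "tormilinpa"; the node for "tormi" still has the child "t", so pruning stops there.
Nodes removed: 5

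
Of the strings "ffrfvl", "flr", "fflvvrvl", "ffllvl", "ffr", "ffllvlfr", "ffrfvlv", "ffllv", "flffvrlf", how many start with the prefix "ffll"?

Traverse to the node for "ffll", then collect every word in that subtree.
Matches: "ffllv", "ffllvl", "ffllvlfr"
Count: 3

3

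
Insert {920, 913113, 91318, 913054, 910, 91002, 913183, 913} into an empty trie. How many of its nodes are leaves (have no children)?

A leaf is a node with no children — equivalently, the end of a word that is not a proper prefix of any other stored word.
Those words: "91002", "913054", "913113", "913183", "920"
Leaf count: 5

5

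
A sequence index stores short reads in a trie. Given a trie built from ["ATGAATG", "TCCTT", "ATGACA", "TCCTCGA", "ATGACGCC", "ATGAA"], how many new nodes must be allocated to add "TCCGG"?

2

Walking "TCCGG" from the root, the first 3 characters ("TCC") follow existing edges; "G" is the first miss.
So 5 − 3 = 2 new nodes.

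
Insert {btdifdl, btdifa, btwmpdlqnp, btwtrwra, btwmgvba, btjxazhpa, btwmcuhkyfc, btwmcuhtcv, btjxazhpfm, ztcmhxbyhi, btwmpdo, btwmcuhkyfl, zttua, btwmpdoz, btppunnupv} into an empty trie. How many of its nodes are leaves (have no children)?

Leaves are exactly the stored words that no other stored word extends.
Those words: "btdifa", "btdifdl", "btjxazhpa", "btjxazhpfm", "btppunnupv", "btwmcuhkyfc", "btwmcuhkyfl", "btwmcuhtcv", "btwmgvba", "btwmpdlqnp", "btwmpdoz", "btwtrwra", "ztcmhxbyhi", "zttua"
Leaf count: 14

14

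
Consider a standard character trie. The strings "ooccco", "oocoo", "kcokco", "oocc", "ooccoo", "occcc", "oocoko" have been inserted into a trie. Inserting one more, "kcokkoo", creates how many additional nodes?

3

"kcok" is already a path in the trie; the remaining "koo" must be added.
Each of the 3 remaining characters creates one node.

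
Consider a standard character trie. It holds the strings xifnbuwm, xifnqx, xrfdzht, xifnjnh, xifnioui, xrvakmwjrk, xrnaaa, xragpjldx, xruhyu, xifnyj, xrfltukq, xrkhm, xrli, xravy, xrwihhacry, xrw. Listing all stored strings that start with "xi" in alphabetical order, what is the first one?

Filter for "xi…" and sort: "xifnbuwm", "xifnioui", "xifnjnh", "xifnqx", "xifnyj"
Position 1: xifnbuwm

xifnbuwm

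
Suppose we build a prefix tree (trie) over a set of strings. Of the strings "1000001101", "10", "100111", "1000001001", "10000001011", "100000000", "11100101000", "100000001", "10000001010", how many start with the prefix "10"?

8

Filter for entries beginning with "10":
Matches: "10", "100000000", "100000001", "10000001010", "10000001011", "1000001001", "1000001101", "100111"
Count: 8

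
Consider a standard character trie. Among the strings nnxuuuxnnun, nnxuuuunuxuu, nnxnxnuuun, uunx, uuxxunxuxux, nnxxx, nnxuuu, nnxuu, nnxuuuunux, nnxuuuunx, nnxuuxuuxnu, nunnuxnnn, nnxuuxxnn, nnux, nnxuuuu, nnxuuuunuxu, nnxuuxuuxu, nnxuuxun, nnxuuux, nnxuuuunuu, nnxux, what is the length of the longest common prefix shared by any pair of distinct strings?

11

Equivalently: take the maximum, over all pairs, of their longest common prefix length.
"nnxuuuunuxu" and "nnxuuuunuxuu" agree on "nnxuuuunuxu" (11 characters) before diverging; nothing deeper is shared.
Longest shared-prefix length: 11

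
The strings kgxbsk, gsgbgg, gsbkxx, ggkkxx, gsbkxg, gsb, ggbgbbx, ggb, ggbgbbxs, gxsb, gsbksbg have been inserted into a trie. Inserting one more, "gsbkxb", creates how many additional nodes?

"gsbkx" is already a path in the trie; the remaining "b" must be added.
So 6 − 5 = 1 new nodes.

1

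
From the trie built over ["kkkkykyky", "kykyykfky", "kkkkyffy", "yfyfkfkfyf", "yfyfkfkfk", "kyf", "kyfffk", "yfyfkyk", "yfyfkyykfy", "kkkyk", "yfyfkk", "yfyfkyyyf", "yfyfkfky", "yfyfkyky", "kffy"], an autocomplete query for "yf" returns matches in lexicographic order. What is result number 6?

yfyfkyky

Filter for "yf…" and sort: "yfyfkfkfk", "yfyfkfkfyf", "yfyfkfky", "yfyfkk", "yfyfkyk", "yfyfkyky", "yfyfkyykfy", "yfyfkyyyf"
The 6th is yfyfkyky.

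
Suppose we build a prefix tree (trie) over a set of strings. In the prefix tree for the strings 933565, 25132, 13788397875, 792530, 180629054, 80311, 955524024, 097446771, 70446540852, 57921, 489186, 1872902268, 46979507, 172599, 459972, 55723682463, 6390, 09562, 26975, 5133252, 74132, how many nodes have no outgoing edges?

A leaf is a node with no children — equivalently, the end of a word that is not a proper prefix of any other stored word.
Those words: "09562", "097446771", "13788397875", "172599", "180629054", "1872902268", "25132", "26975", "459972", "46979507", "489186", "5133252", "55723682463", "57921", "6390", "70446540852", "74132", "792530", "80311", "933565", "955524024"
Leaf count: 21

21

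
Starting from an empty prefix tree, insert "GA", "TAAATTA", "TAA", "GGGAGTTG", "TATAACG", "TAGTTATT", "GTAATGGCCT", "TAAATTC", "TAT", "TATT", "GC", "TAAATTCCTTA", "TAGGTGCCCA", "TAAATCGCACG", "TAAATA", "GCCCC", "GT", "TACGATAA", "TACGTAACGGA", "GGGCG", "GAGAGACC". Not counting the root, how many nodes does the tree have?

Count nodes per top-level branch (shared prefixes stored once):
  'G'-branch (GA, GAGAGACC, GC, GCCCC, GGGAGTTG, GGGCG, GT, GTAATGGCCT): 30 nodes
  'T'-branch (TAA, TAAATA, TAAATCGCACG, TAAATTA, TAAATTC, TAAATTCCTTA, TACGATAA, TACGTAACGGA, TAGGTGCCCA, TAGTTATT, TAT, TATAACG, TATT): 51 nodes
Sum: 81

81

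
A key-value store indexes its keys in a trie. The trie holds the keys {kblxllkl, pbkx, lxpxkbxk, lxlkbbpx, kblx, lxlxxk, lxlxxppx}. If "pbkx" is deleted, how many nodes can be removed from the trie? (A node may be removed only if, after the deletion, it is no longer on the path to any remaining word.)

After clearing the end-marker at "pbkx", prune upward until reaching a node still needed by another word.
No other word shares any prefix with "pbkx", so all 4 of its nodes go.
Nodes removed: 4

4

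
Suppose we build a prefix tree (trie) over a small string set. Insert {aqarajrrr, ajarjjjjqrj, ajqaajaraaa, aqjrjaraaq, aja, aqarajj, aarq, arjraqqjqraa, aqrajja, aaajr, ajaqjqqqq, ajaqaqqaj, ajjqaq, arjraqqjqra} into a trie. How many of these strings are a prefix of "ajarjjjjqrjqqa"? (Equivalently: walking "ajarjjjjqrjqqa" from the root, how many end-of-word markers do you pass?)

2

Check each prefix of "ajarjjjjqrjqqa" against the stored set — each match is an end-marker on the path.
Prefixes of the query that are stored words: "aja", "ajarjjjjqrj"
Count: 2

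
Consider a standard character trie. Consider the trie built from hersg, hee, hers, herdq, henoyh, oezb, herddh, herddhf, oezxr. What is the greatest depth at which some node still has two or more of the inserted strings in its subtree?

Equivalently: take the maximum, over all pairs, of their longest common prefix length.
"herddh" and "herddhf" agree on "herddh" (6 characters) before diverging; nothing deeper is shared.
Longest shared-prefix length: 6

6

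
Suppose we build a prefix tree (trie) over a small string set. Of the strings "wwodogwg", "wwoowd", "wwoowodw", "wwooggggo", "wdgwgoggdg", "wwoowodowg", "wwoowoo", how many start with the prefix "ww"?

6

Filter for entries beginning with "ww":
Words under "ww": wwodogwg, wwooggggo, wwoowd, wwoowodowg, wwoowodw, wwoowoo
Count: 6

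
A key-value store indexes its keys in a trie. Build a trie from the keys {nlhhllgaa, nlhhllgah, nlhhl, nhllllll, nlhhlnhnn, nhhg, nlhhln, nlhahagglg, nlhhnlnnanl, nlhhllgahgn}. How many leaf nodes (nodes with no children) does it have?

7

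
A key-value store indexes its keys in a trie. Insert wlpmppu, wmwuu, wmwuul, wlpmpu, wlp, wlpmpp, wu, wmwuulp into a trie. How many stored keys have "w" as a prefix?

8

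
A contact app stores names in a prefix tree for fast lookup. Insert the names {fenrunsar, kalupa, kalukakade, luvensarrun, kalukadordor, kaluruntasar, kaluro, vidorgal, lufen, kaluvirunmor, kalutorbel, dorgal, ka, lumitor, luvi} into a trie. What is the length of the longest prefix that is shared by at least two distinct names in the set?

6

Look for the deepest trie node that still has at least two words in its subtree.
"kalukadordor" and "kalukakade" agree on "kaluka" (6 characters) before diverging; nothing deeper is shared.
Longest shared-prefix length: 6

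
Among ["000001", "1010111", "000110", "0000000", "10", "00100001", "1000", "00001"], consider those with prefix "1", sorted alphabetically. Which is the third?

DFS of the "1" subtree visits, in order: "10", "1000", "1010111"
The 3rd is 1010111.

1010111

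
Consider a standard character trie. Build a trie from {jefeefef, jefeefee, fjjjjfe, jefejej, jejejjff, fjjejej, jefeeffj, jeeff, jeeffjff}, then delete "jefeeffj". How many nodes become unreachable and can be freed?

2

After clearing the end-marker at "jefeeffj", prune upward until reaching a node still needed by another word.
The suffix "fj" (2 nodes) is used only by "jefeeffj"; the node for "jefeef" still has the child "e", so pruning stops there.
Nodes removed: 2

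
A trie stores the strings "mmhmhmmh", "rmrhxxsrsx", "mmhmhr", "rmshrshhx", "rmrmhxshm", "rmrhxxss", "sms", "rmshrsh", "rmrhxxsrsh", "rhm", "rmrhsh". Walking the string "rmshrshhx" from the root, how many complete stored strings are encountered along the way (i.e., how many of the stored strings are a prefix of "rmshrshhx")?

Walk "rmshrshhx" from the root; an end-of-word marker is hit whenever a stored word is a prefix of "rmshrshhx".
Prefixes of the query that are stored words: "rmshrsh", "rmshrshhx"
Count: 2

2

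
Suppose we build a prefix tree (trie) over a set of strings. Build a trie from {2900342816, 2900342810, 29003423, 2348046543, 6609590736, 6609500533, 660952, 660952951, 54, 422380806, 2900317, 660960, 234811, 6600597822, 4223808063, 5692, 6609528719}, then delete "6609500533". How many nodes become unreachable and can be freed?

Walk "6609500533" from the leaf back toward the root, removing each node that no remaining word uses.
The suffix "00533" (5 nodes) is used only by "6609500533"; the node for "66095" still has the child "9", so pruning stops there.
Nodes removed: 5

5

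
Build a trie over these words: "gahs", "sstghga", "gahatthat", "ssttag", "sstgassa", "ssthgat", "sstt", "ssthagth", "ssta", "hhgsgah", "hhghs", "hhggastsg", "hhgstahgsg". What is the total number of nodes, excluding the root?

Count nodes per top-level branch (shared prefixes stored once):
  'g'-branch (gahatthat, gahs): 10 nodes
  'h'-branch (hhggastsg, hhghs, hhgsgah, hhgstahgsg): 21 nodes
  's'-branch (ssta, sstgassa, sstghga, ssthagth, ssthgat, sstt, ssttag): 23 nodes
Sum: 54

54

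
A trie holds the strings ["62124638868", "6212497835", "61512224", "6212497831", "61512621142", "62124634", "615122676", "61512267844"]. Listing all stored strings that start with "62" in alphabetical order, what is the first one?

62124634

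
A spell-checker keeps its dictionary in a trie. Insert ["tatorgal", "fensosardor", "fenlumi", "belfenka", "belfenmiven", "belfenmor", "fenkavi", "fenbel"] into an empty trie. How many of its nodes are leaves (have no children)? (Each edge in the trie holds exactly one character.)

8

A leaf is a node with no children — equivalently, the end of a word that is not a proper prefix of any other stored word.
Those words: "belfenka", "belfenmiven", "belfenmor", "fenbel", "fenkavi", "fenlumi", "fensosardor", "tatorgal"
Leaf count: 8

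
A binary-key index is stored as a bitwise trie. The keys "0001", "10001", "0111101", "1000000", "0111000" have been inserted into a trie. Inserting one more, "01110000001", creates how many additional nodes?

4

Walking "01110000001" from the root, the first 7 characters ("0111000") follow existing edges; "0" is the first miss.
New nodes needed: |"01110000001"| − 7 = 11 − 7 = 4.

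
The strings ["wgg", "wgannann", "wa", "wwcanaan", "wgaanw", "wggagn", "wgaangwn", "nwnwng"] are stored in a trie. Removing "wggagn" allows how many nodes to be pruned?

A node on "wggagn"'s path can go only if nothing else ends at it or branches off below it.
The suffix "agn" (3 nodes) is used only by "wggagn"; "wgg" is itself a stored word, so pruning stops there.
Nodes removed: 3

3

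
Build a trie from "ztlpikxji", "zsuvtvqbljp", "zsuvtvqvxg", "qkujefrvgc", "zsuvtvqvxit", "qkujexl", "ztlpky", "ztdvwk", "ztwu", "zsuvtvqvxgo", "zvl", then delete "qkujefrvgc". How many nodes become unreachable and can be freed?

After clearing the end-marker at "qkujefrvgc", prune upward until reaching a node still needed by another word.
The suffix "frvgc" (5 nodes) is used only by "qkujefrvgc"; the node for "qkuje" still has the child "x", so pruning stops there.
Nodes removed: 5

5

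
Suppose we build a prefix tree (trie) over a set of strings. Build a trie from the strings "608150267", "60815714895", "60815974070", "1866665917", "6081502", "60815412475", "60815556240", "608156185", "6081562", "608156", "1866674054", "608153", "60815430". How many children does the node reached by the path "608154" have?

2

Walk "608154" from the root, arriving at one node.
Distinct next characters after "608154": 1, 3.
That node has 2 child edges.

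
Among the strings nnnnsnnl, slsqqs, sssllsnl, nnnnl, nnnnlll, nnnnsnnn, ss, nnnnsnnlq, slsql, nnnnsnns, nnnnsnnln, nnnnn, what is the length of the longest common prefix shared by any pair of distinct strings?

8

Equivalently: take the maximum, over all pairs, of their longest common prefix length.
"nnnnsnnl" and "nnnnsnnln" agree on "nnnnsnnl" (8 characters) before diverging; nothing deeper is shared.
Longest shared-prefix length: 8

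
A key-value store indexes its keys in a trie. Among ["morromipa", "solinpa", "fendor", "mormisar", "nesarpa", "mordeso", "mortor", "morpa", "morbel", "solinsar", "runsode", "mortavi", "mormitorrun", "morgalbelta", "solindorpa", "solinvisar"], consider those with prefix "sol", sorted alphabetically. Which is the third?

Words with prefix "sol", in lexicographic order: "solindorpa", "solinpa", "solinsar", "solinvisar"
Position 3: solinsar

solinsar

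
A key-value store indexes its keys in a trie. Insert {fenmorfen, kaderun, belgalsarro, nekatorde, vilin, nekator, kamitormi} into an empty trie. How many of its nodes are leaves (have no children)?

A leaf is a node with no children — equivalently, the end of a word that is not a proper prefix of any other stored word.
Those words: "belgalsarro", "fenmorfen", "kaderun", "kamitormi", "nekatorde", "vilin"
Leaf count: 6

6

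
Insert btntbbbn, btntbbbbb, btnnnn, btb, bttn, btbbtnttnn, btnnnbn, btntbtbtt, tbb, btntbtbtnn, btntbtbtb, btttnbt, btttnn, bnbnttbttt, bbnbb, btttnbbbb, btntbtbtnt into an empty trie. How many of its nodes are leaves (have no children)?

16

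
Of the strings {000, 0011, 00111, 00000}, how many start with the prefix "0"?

Traverse to the node for "0", then collect every word in that subtree.
Words under "0": 000, 00000, 0011, 00111
Count: 4

4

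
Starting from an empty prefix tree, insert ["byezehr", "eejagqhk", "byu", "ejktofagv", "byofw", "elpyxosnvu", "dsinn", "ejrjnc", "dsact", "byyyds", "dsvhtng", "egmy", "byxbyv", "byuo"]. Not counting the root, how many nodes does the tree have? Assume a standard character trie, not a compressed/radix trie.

Trace insertions, counting only characters that open a new branch:
  "byezehr" → 7 new (b, y, e, z, e, h, r)
  "eejagqhk" → 8 new (e, e, j, a, g, q, h, k)
  "byu" → prefix "by" already present; 1 new (u)
  "ejktofagv" → prefix "e" already present; 8 new (j, k, t, o, f, a, g, v)
  "byofw" → prefix "by" already present; 3 new (o, f, w)
  "elpyxosnvu" → prefix "e" already present; 9 new (l, p, y, x, o, s, n, v, u)
  "dsinn" → 5 new (d, s, i, n, n)
  "ejrjnc" → prefix "ej" already present; 4 new (r, j, n, c)
  "dsact" → prefix "ds" already present; 3 new (a, c, t)
  "byyyds" → prefix "by" already present; 4 new (y, y, d, s)
  "dsvhtng" → prefix "ds" already present; 5 new (v, h, t, n, g)
  "egmy" → prefix "e" already present; 3 new (g, m, y)
  "byxbyv" → prefix "by" already present; 4 new (x, b, y, v)
  "byuo" → prefix "byu" already present; 1 new (o)
Total nodes = 7 + 8 + 1 + 8 + 3 + 9 + 5 + 4 + 3 + 4 + 5 + 3 + 4 + 1 = 65

65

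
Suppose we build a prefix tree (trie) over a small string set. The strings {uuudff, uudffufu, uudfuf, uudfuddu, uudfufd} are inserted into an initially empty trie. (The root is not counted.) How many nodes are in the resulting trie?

Trie structure (* marks end of a word):
(root)
└─ u
   └─ u
      ├─ d
      │  └─ f
      │     ├─ f
      │     │  └─ u
      │     │     └─ f
      │     │        └─ u *
      │     └─ u
      │        ├─ d
      │        │  └─ d
      │        │     └─ u *
      │        └─ f *
      │           └─ d *
      └─ u
         └─ d
            └─ f
               └─ f *
Counting every labelled node above: 18.

18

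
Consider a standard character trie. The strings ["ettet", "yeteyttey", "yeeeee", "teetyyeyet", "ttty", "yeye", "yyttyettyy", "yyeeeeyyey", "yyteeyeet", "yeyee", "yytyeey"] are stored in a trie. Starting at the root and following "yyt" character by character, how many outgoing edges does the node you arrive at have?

Follow the path "yyt" to its node, then look at its outgoing edges.
Characters that immediately follow "yyt" among the stored strings: {e, t, y}.
That node has 3 child edges.

3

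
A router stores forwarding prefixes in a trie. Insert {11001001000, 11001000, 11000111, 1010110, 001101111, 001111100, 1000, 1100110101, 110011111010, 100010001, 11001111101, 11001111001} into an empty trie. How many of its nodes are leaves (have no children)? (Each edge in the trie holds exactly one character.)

A leaf is a node with no children — equivalently, the end of a word that is not a proper prefix of any other stored word.
Those words: "001101111", "001111100", "100010001", "1010110", "11000111", "11001000", "11001001000", "1100110101", "11001111001", "110011111010"
Leaf count: 10

10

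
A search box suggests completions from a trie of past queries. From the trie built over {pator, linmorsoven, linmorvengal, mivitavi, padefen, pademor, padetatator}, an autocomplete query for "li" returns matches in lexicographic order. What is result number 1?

DFS of the "li" subtree visits, in order: "linmorsoven", "linmorvengal"
The 1st is linmorsoven.

linmorsoven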